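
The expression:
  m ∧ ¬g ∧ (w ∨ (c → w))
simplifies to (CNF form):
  m ∧ ¬g ∧ (w ∨ ¬c)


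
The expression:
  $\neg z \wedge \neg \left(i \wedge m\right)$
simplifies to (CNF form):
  $\neg z \wedge \left(\neg i \vee \neg m\right)$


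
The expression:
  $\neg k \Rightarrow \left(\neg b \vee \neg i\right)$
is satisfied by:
  {k: True, b: False, i: False}
  {k: False, b: False, i: False}
  {i: True, k: True, b: False}
  {i: True, k: False, b: False}
  {b: True, k: True, i: False}
  {b: True, k: False, i: False}
  {b: True, i: True, k: True}


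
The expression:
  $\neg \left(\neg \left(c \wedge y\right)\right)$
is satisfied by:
  {c: True, y: True}


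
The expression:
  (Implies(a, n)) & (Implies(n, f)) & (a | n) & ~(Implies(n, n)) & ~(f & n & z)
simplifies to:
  False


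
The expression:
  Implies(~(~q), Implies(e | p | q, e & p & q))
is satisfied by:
  {e: True, p: True, q: False}
  {e: True, p: False, q: False}
  {p: True, e: False, q: False}
  {e: False, p: False, q: False}
  {q: True, e: True, p: True}


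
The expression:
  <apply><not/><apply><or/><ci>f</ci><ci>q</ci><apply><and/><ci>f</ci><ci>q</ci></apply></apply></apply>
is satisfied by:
  {q: False, f: False}


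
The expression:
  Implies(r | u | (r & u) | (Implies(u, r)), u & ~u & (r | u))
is never true.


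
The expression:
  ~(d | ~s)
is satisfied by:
  {s: True, d: False}


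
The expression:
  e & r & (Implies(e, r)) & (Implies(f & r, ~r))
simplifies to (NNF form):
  e & r & ~f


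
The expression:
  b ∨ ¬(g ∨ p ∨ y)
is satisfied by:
  {b: True, p: False, y: False, g: False}
  {b: True, g: True, p: False, y: False}
  {b: True, y: True, p: False, g: False}
  {b: True, g: True, y: True, p: False}
  {b: True, p: True, y: False, g: False}
  {b: True, g: True, p: True, y: False}
  {b: True, y: True, p: True, g: False}
  {b: True, g: True, y: True, p: True}
  {g: False, p: False, y: False, b: False}


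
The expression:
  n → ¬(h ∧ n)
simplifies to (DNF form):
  ¬h ∨ ¬n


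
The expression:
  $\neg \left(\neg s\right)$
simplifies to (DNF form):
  $s$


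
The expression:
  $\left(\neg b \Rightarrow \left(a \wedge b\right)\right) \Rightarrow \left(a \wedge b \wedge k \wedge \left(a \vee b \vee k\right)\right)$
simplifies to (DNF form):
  $\left(a \wedge k\right) \vee \neg b$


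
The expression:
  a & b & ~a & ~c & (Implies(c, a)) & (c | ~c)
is never true.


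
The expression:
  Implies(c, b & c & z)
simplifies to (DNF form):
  ~c | (b & z)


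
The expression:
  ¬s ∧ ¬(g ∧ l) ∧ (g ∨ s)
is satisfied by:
  {g: True, l: False, s: False}


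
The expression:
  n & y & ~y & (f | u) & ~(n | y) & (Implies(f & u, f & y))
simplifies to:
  False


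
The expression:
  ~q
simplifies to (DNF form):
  ~q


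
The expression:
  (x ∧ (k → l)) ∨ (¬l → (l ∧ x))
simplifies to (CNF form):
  (l ∨ x) ∧ (l ∨ ¬k)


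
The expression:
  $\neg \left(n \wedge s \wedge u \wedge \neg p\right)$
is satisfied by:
  {p: True, s: False, u: False, n: False}
  {n: False, s: False, p: False, u: False}
  {n: True, p: True, s: False, u: False}
  {n: True, s: False, p: False, u: False}
  {u: True, p: True, n: False, s: False}
  {u: True, n: False, s: False, p: False}
  {u: True, n: True, p: True, s: False}
  {u: True, n: True, s: False, p: False}
  {p: True, s: True, u: False, n: False}
  {s: True, u: False, p: False, n: False}
  {n: True, s: True, p: True, u: False}
  {n: True, s: True, u: False, p: False}
  {p: True, s: True, u: True, n: False}
  {s: True, u: True, n: False, p: False}
  {n: True, s: True, u: True, p: True}


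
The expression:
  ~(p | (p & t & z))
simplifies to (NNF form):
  ~p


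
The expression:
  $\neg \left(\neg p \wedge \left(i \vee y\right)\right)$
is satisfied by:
  {p: True, i: False, y: False}
  {y: True, p: True, i: False}
  {p: True, i: True, y: False}
  {y: True, p: True, i: True}
  {y: False, i: False, p: False}


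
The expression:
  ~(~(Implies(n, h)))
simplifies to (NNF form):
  h | ~n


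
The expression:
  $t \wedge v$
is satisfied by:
  {t: True, v: True}


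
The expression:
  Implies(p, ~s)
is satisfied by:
  {s: False, p: False}
  {p: True, s: False}
  {s: True, p: False}


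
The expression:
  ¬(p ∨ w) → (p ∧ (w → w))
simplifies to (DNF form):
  p ∨ w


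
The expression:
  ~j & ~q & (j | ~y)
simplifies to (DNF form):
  ~j & ~q & ~y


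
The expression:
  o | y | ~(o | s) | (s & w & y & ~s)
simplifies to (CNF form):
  o | y | ~s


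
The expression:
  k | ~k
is always true.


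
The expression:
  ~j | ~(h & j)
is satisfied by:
  {h: False, j: False}
  {j: True, h: False}
  {h: True, j: False}


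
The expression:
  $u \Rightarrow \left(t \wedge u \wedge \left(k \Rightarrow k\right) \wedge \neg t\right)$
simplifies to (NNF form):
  $\neg u$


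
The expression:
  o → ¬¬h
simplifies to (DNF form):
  h ∨ ¬o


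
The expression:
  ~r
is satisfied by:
  {r: False}


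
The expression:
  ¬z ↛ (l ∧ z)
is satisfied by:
  {z: False}


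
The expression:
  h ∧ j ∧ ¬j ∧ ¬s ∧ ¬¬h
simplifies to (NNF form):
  False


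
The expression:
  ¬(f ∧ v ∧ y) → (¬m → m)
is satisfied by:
  {m: True, f: True, v: True, y: True}
  {m: True, f: True, v: True, y: False}
  {m: True, f: True, y: True, v: False}
  {m: True, f: True, y: False, v: False}
  {m: True, v: True, y: True, f: False}
  {m: True, v: True, y: False, f: False}
  {m: True, v: False, y: True, f: False}
  {m: True, v: False, y: False, f: False}
  {f: True, v: True, y: True, m: False}


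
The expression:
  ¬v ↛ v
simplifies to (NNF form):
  True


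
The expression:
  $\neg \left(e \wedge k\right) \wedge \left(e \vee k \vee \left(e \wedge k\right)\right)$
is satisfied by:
  {k: True, e: False}
  {e: True, k: False}


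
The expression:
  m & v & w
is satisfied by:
  {m: True, w: True, v: True}


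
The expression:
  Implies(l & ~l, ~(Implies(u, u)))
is always true.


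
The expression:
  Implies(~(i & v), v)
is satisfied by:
  {v: True}


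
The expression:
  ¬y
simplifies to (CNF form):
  ¬y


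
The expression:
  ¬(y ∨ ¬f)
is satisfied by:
  {f: True, y: False}


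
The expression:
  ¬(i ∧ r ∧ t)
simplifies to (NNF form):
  ¬i ∨ ¬r ∨ ¬t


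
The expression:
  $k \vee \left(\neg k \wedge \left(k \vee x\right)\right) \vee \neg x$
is always true.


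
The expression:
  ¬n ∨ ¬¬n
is always true.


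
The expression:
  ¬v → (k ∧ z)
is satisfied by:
  {z: True, v: True, k: True}
  {z: True, v: True, k: False}
  {v: True, k: True, z: False}
  {v: True, k: False, z: False}
  {z: True, k: True, v: False}


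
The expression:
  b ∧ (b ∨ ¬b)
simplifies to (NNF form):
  b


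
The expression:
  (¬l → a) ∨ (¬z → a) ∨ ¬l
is always true.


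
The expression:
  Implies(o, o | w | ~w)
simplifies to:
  True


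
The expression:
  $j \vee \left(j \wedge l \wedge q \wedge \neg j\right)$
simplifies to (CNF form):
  $j$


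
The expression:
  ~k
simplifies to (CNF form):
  ~k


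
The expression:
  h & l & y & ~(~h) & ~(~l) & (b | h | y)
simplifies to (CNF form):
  h & l & y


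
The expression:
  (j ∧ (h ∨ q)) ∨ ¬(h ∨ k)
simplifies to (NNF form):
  (h ∧ j) ∨ (j ∧ q) ∨ (¬h ∧ ¬k)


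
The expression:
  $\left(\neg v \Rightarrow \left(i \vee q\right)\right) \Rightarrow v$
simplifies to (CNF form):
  $\left(v \vee \neg i\right) \wedge \left(v \vee \neg q\right)$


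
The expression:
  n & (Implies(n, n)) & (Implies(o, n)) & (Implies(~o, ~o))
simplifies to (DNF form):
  n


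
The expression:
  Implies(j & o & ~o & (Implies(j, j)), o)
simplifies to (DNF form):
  True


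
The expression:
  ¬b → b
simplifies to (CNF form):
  b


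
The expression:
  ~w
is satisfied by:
  {w: False}


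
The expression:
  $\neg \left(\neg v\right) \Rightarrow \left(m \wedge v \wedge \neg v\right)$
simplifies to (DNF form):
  $\neg v$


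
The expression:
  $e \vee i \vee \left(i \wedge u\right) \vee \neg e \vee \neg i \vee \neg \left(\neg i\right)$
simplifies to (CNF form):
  $\text{True}$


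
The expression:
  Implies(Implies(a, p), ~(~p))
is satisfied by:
  {a: True, p: True}
  {a: True, p: False}
  {p: True, a: False}


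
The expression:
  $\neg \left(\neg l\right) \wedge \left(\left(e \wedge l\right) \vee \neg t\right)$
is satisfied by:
  {e: True, l: True, t: False}
  {l: True, t: False, e: False}
  {t: True, e: True, l: True}


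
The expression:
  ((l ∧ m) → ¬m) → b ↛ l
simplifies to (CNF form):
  (b ∨ l) ∧ (b ∨ m) ∧ (l ∨ ¬l) ∧ (m ∨ ¬l)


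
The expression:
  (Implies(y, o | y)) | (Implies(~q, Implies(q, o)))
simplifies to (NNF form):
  True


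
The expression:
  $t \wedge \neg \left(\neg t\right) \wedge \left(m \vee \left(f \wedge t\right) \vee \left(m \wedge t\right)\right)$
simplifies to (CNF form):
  $t \wedge \left(f \vee m\right)$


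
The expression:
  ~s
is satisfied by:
  {s: False}


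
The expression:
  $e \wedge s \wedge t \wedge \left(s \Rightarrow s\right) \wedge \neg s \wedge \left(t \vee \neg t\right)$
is never true.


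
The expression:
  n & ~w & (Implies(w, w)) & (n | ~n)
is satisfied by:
  {n: True, w: False}


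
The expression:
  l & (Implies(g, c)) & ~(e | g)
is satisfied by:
  {l: True, e: False, g: False}


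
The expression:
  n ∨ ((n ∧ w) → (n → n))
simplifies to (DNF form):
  True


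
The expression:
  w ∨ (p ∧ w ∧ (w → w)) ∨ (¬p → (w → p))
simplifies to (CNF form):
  True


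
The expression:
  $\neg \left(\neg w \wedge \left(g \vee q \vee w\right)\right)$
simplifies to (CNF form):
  $\left(w \vee \neg g\right) \wedge \left(w \vee \neg q\right)$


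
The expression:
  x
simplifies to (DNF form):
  x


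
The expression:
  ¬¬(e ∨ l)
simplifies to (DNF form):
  e ∨ l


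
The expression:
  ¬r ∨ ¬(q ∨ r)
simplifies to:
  ¬r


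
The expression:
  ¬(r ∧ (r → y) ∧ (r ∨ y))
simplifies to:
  ¬r ∨ ¬y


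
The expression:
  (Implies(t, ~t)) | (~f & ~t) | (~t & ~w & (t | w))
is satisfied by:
  {t: False}


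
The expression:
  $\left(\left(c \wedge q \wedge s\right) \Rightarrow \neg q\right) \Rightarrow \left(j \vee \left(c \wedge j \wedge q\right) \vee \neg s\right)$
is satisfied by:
  {j: True, c: True, q: True, s: False}
  {j: True, c: True, q: False, s: False}
  {j: True, q: True, s: False, c: False}
  {j: True, q: False, s: False, c: False}
  {c: True, q: True, s: False, j: False}
  {c: True, q: False, s: False, j: False}
  {q: True, c: False, s: False, j: False}
  {q: False, c: False, s: False, j: False}
  {j: True, c: True, s: True, q: True}
  {j: True, c: True, s: True, q: False}
  {j: True, s: True, q: True, c: False}
  {j: True, s: True, q: False, c: False}
  {c: True, s: True, q: True, j: False}


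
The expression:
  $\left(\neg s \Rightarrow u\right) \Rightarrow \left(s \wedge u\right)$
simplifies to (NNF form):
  $\left(s \wedge u\right) \vee \left(\neg s \wedge \neg u\right)$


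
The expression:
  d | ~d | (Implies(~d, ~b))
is always true.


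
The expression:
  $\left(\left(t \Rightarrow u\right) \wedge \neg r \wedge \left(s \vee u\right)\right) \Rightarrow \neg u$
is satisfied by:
  {r: True, u: False}
  {u: False, r: False}
  {u: True, r: True}


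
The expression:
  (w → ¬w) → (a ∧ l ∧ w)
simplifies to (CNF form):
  w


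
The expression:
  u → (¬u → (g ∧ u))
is always true.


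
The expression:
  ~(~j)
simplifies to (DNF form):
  j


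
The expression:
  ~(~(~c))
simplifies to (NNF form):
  ~c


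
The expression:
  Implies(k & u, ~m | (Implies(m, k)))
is always true.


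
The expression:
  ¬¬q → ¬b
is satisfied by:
  {q: False, b: False}
  {b: True, q: False}
  {q: True, b: False}


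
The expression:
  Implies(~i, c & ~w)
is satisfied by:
  {i: True, c: True, w: False}
  {i: True, c: False, w: False}
  {i: True, w: True, c: True}
  {i: True, w: True, c: False}
  {c: True, w: False, i: False}


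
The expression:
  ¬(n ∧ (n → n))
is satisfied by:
  {n: False}


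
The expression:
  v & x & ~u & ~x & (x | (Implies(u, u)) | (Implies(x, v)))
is never true.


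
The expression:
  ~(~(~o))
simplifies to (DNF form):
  ~o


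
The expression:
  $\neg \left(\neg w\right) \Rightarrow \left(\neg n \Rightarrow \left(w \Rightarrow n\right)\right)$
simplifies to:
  $n \vee \neg w$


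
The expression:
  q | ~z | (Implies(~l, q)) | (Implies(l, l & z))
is always true.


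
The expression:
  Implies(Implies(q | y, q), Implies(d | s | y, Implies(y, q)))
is always true.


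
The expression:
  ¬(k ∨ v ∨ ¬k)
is never true.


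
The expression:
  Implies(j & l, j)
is always true.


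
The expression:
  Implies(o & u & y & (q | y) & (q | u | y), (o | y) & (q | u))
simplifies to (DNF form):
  True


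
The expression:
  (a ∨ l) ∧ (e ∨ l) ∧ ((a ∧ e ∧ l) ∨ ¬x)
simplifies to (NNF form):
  (a ∨ l) ∧ (a ∨ ¬x) ∧ (e ∨ l) ∧ (e ∨ ¬x) ∧ (l ∨ ¬x)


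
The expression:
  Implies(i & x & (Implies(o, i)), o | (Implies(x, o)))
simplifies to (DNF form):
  o | ~i | ~x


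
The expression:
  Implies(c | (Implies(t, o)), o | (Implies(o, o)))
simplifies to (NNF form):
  True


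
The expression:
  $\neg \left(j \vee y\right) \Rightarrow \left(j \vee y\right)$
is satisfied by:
  {y: True, j: True}
  {y: True, j: False}
  {j: True, y: False}


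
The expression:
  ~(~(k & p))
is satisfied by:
  {p: True, k: True}


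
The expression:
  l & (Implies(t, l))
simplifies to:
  l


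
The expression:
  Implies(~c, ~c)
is always true.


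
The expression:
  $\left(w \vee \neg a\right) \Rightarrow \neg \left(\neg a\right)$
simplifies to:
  $a$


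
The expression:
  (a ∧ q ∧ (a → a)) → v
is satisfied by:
  {v: True, a: False, q: False}
  {v: False, a: False, q: False}
  {q: True, v: True, a: False}
  {q: True, v: False, a: False}
  {a: True, v: True, q: False}
  {a: True, v: False, q: False}
  {a: True, q: True, v: True}


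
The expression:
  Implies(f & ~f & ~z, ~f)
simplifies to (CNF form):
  True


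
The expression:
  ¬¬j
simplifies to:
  j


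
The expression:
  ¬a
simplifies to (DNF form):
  ¬a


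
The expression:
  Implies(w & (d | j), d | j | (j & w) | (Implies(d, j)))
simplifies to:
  True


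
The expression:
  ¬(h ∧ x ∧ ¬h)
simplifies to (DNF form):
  True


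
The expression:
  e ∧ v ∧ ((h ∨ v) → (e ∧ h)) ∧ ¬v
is never true.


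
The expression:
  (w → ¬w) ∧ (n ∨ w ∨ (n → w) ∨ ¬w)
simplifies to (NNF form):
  ¬w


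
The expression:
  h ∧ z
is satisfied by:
  {h: True, z: True}


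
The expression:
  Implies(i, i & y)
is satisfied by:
  {y: True, i: False}
  {i: False, y: False}
  {i: True, y: True}


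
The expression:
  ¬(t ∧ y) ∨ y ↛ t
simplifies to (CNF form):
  ¬t ∨ ¬y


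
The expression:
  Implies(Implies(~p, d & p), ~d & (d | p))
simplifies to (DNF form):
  ~d | ~p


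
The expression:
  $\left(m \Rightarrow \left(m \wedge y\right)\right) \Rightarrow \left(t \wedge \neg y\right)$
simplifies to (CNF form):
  $\neg y \wedge \left(m \vee t\right)$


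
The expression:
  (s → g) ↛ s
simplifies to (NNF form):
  ¬s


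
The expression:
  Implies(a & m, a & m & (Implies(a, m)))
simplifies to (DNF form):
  True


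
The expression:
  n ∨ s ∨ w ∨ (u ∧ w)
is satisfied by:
  {n: True, s: True, w: True}
  {n: True, s: True, w: False}
  {n: True, w: True, s: False}
  {n: True, w: False, s: False}
  {s: True, w: True, n: False}
  {s: True, w: False, n: False}
  {w: True, s: False, n: False}


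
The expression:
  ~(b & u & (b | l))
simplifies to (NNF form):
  ~b | ~u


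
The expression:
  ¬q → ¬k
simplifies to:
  q ∨ ¬k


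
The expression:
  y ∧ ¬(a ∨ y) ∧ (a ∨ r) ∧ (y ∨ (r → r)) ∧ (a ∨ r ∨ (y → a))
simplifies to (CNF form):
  False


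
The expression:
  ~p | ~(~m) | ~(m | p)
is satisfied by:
  {m: True, p: False}
  {p: False, m: False}
  {p: True, m: True}


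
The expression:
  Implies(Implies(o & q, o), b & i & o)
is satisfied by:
  {i: True, b: True, o: True}


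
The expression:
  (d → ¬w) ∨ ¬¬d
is always true.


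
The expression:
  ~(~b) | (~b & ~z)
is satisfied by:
  {b: True, z: False}
  {z: False, b: False}
  {z: True, b: True}


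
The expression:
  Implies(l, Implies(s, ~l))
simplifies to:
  ~l | ~s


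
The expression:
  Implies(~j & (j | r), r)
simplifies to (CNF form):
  True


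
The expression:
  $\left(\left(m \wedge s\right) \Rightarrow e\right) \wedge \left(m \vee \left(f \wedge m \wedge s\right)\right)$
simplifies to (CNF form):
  $m \wedge \left(e \vee \neg s\right)$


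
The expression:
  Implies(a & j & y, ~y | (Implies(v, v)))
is always true.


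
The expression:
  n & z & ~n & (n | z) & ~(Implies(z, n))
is never true.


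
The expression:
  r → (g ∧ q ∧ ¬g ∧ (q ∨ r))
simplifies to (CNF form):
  ¬r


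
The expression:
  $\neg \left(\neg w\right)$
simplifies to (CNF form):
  $w$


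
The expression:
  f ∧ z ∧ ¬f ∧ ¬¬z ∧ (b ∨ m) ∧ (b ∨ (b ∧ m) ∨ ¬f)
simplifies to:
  False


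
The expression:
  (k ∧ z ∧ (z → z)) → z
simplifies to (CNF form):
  True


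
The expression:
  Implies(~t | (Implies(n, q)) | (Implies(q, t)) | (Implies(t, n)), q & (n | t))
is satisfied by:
  {q: True, n: True, t: True}
  {q: True, n: True, t: False}
  {q: True, t: True, n: False}


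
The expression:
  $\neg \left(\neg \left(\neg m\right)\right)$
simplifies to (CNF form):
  $\neg m$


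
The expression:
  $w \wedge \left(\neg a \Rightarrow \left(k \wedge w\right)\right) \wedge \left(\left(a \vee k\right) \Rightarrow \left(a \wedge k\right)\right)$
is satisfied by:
  {a: True, w: True, k: True}


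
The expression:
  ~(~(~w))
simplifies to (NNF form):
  ~w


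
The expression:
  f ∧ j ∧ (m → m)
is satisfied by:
  {j: True, f: True}


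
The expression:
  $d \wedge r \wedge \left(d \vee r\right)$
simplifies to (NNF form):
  $d \wedge r$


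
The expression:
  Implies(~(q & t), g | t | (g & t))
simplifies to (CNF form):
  g | t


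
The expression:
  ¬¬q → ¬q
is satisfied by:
  {q: False}


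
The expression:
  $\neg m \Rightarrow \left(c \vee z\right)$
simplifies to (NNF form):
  $c \vee m \vee z$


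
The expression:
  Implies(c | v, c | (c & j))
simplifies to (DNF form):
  c | ~v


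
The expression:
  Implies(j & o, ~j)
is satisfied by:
  {o: False, j: False}
  {j: True, o: False}
  {o: True, j: False}


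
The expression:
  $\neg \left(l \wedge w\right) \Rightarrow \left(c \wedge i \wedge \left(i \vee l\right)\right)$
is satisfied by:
  {i: True, w: True, c: True, l: True}
  {i: True, w: True, c: True, l: False}
  {i: True, w: True, l: True, c: False}
  {i: True, c: True, l: True, w: False}
  {i: True, c: True, l: False, w: False}
  {w: True, l: True, c: True, i: False}
  {w: True, l: True, c: False, i: False}


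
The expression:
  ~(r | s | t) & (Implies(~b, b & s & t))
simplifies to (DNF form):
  b & ~r & ~s & ~t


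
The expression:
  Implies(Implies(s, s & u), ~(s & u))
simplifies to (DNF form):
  ~s | ~u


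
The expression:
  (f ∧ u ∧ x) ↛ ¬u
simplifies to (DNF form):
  f ∧ u ∧ x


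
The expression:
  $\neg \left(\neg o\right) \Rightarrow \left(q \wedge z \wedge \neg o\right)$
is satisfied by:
  {o: False}


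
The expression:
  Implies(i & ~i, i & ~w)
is always true.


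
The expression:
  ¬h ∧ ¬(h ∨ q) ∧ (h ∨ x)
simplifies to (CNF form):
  x ∧ ¬h ∧ ¬q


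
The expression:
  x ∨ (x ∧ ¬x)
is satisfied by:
  {x: True}


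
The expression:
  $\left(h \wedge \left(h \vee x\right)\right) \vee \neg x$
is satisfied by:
  {h: True, x: False}
  {x: False, h: False}
  {x: True, h: True}


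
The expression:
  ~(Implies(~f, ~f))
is never true.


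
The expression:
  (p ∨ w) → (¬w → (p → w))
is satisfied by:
  {w: True, p: False}
  {p: False, w: False}
  {p: True, w: True}


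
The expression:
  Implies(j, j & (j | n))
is always true.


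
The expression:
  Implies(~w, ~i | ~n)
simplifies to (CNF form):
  w | ~i | ~n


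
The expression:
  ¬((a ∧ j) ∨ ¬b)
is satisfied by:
  {b: True, a: False, j: False}
  {j: True, b: True, a: False}
  {a: True, b: True, j: False}


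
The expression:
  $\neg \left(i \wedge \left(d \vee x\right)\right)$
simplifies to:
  $\left(\neg d \wedge \neg x\right) \vee \neg i$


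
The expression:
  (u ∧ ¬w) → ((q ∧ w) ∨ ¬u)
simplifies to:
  w ∨ ¬u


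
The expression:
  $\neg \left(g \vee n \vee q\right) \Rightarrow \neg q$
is always true.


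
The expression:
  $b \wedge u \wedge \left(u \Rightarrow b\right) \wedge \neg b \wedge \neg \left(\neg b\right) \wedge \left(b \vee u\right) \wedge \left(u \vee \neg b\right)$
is never true.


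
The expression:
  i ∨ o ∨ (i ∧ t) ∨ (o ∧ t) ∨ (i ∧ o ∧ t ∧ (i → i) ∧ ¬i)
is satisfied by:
  {i: True, o: True}
  {i: True, o: False}
  {o: True, i: False}


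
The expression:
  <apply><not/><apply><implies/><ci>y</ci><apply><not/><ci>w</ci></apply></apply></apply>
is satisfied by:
  {w: True, y: True}


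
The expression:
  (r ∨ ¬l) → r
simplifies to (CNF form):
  l ∨ r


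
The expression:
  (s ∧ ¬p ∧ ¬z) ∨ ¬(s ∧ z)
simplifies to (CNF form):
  ¬s ∨ ¬z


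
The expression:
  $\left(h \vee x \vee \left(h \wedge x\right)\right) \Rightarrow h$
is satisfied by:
  {h: True, x: False}
  {x: False, h: False}
  {x: True, h: True}


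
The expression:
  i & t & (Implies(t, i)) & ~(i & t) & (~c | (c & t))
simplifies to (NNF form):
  False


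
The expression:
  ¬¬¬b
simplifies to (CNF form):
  ¬b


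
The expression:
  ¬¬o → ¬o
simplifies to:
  ¬o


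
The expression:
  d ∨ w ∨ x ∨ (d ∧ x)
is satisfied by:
  {x: True, d: True, w: True}
  {x: True, d: True, w: False}
  {x: True, w: True, d: False}
  {x: True, w: False, d: False}
  {d: True, w: True, x: False}
  {d: True, w: False, x: False}
  {w: True, d: False, x: False}


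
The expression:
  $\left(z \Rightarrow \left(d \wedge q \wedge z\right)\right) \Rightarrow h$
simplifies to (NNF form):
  $h \vee \left(z \wedge \neg d\right) \vee \left(z \wedge \neg q\right)$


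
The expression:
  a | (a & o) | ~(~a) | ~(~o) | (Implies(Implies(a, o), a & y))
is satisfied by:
  {a: True, o: True}
  {a: True, o: False}
  {o: True, a: False}


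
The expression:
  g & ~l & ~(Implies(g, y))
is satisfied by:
  {g: True, y: False, l: False}


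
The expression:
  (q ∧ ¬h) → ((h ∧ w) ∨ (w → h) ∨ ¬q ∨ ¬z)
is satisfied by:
  {h: True, w: False, q: False, z: False}
  {z: False, w: False, h: False, q: False}
  {z: True, h: True, w: False, q: False}
  {z: True, w: False, h: False, q: False}
  {q: True, h: True, z: False, w: False}
  {q: True, z: False, w: False, h: False}
  {q: True, z: True, h: True, w: False}
  {q: True, z: True, w: False, h: False}
  {h: True, w: True, q: False, z: False}
  {w: True, q: False, h: False, z: False}
  {z: True, w: True, h: True, q: False}
  {z: True, w: True, q: False, h: False}
  {h: True, w: True, q: True, z: False}
  {w: True, q: True, z: False, h: False}
  {z: True, w: True, q: True, h: True}


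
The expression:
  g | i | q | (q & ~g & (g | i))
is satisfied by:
  {i: True, q: True, g: True}
  {i: True, q: True, g: False}
  {i: True, g: True, q: False}
  {i: True, g: False, q: False}
  {q: True, g: True, i: False}
  {q: True, g: False, i: False}
  {g: True, q: False, i: False}


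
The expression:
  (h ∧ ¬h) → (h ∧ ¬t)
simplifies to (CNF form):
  True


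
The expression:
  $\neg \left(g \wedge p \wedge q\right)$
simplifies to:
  $\neg g \vee \neg p \vee \neg q$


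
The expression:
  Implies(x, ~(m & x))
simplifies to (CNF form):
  ~m | ~x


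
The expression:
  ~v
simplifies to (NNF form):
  ~v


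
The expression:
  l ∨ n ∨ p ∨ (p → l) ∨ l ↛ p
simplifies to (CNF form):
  True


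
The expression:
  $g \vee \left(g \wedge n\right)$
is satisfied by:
  {g: True}


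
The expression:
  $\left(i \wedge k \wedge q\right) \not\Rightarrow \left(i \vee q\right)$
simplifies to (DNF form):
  $\text{False}$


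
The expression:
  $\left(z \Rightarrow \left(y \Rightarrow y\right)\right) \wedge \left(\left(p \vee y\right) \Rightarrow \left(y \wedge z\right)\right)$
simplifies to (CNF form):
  $\left(y \vee \neg p\right) \wedge \left(y \vee \neg y\right) \wedge \left(z \vee \neg p\right) \wedge \left(z \vee \neg y\right)$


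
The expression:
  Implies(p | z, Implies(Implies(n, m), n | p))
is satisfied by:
  {n: True, p: True, z: False}
  {n: True, p: False, z: False}
  {p: True, n: False, z: False}
  {n: False, p: False, z: False}
  {n: True, z: True, p: True}
  {n: True, z: True, p: False}
  {z: True, p: True, n: False}


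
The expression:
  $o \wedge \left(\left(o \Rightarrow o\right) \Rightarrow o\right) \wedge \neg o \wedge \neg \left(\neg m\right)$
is never true.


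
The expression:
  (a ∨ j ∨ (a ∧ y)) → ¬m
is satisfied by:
  {a: False, m: False, j: False}
  {j: True, a: False, m: False}
  {a: True, j: False, m: False}
  {j: True, a: True, m: False}
  {m: True, j: False, a: False}


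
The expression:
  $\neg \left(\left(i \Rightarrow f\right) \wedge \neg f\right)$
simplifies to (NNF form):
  $f \vee i$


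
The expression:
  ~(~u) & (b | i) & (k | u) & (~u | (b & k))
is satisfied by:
  {u: True, b: True, k: True}


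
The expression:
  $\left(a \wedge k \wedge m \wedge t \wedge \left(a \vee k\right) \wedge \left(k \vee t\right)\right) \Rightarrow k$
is always true.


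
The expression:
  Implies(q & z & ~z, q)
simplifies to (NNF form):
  True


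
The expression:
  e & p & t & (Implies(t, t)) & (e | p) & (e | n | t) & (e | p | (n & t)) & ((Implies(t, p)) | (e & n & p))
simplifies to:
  e & p & t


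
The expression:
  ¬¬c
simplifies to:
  c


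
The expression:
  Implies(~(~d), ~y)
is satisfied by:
  {d: False, y: False}
  {y: True, d: False}
  {d: True, y: False}


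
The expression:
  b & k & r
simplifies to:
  b & k & r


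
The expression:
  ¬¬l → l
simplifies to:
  True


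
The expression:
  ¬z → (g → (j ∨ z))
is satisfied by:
  {z: True, j: True, g: False}
  {z: True, j: False, g: False}
  {j: True, z: False, g: False}
  {z: False, j: False, g: False}
  {g: True, z: True, j: True}
  {g: True, z: True, j: False}
  {g: True, j: True, z: False}


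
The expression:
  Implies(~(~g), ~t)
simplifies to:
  ~g | ~t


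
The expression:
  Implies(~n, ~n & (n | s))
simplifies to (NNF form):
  n | s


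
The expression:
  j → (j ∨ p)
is always true.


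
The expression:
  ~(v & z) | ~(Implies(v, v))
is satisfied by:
  {v: False, z: False}
  {z: True, v: False}
  {v: True, z: False}


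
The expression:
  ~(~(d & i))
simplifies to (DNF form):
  d & i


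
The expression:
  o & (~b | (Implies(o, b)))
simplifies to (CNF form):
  o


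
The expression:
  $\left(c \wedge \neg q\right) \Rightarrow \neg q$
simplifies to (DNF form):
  $\text{True}$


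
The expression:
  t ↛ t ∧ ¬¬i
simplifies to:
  False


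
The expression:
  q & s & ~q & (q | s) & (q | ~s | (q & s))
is never true.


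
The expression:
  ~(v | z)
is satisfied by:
  {v: False, z: False}


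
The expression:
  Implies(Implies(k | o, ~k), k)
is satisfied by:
  {k: True}


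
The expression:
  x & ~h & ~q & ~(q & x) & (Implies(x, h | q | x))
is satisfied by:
  {x: True, q: False, h: False}


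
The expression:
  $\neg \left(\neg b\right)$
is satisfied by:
  {b: True}


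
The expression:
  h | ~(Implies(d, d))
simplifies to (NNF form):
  h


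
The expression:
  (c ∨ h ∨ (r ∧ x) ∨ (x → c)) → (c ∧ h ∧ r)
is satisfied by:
  {x: True, c: True, r: True, h: True}
  {c: True, r: True, h: True, x: False}
  {x: True, h: False, r: False, c: False}


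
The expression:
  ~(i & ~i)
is always true.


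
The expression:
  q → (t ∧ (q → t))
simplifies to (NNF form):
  t ∨ ¬q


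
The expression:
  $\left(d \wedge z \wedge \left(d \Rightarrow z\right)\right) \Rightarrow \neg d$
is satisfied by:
  {z: False, d: False}
  {d: True, z: False}
  {z: True, d: False}


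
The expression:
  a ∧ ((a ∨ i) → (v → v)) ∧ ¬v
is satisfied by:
  {a: True, v: False}


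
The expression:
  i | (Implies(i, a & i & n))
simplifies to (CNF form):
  True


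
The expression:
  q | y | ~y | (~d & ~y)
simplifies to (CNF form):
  True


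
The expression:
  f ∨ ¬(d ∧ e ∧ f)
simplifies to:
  True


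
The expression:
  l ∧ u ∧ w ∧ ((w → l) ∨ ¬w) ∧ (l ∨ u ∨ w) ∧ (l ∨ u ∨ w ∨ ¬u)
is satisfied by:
  {u: True, w: True, l: True}


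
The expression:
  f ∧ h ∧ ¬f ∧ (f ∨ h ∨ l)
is never true.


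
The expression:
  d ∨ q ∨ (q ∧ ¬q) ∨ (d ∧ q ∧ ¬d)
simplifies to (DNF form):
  d ∨ q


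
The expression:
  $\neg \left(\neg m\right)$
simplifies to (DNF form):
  $m$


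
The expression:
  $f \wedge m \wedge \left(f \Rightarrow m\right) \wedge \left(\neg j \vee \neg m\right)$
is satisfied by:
  {m: True, f: True, j: False}


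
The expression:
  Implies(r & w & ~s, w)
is always true.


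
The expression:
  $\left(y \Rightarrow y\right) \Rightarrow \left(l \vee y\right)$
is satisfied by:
  {y: True, l: True}
  {y: True, l: False}
  {l: True, y: False}


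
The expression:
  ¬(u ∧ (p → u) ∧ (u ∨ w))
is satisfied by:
  {u: False}


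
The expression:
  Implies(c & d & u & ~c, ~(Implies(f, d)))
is always true.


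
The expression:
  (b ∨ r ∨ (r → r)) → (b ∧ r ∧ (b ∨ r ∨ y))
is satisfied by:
  {r: True, b: True}


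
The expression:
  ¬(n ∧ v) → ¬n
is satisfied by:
  {v: True, n: False}
  {n: False, v: False}
  {n: True, v: True}


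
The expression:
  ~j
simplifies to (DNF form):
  ~j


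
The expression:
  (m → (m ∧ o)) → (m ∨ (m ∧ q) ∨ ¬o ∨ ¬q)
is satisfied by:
  {m: True, o: False, q: False}
  {o: False, q: False, m: False}
  {m: True, q: True, o: False}
  {q: True, o: False, m: False}
  {m: True, o: True, q: False}
  {o: True, m: False, q: False}
  {m: True, q: True, o: True}


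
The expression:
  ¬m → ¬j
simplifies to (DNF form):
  m ∨ ¬j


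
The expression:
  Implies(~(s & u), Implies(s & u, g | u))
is always true.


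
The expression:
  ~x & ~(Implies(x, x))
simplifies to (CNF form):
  False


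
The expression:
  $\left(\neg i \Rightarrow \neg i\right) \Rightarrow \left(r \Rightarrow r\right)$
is always true.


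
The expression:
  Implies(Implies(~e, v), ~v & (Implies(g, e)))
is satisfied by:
  {v: False}


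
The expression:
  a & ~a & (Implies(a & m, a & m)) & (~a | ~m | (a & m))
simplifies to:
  False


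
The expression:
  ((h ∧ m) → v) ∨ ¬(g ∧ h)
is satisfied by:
  {v: True, h: False, m: False, g: False}
  {v: False, h: False, m: False, g: False}
  {g: True, v: True, h: False, m: False}
  {g: True, v: False, h: False, m: False}
  {v: True, m: True, g: False, h: False}
  {m: True, g: False, h: False, v: False}
  {g: True, m: True, v: True, h: False}
  {g: True, m: True, v: False, h: False}
  {v: True, h: True, g: False, m: False}
  {h: True, g: False, m: False, v: False}
  {v: True, g: True, h: True, m: False}
  {g: True, h: True, v: False, m: False}
  {v: True, m: True, h: True, g: False}
  {m: True, h: True, g: False, v: False}
  {g: True, m: True, h: True, v: True}


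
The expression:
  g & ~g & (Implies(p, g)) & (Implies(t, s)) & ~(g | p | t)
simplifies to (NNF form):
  False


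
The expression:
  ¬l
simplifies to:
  ¬l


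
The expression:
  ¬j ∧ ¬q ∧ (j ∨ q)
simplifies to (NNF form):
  False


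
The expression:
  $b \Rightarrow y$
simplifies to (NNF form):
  $y \vee \neg b$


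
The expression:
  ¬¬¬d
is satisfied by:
  {d: False}


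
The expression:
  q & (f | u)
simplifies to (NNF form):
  q & (f | u)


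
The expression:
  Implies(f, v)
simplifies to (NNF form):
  v | ~f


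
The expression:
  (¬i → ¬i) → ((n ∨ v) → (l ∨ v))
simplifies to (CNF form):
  l ∨ v ∨ ¬n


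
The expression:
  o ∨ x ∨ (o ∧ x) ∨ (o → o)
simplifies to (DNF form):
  True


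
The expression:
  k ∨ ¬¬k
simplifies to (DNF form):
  k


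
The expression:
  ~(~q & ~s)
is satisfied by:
  {q: True, s: True}
  {q: True, s: False}
  {s: True, q: False}


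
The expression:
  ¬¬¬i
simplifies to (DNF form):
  ¬i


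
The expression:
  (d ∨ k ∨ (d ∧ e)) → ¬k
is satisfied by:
  {k: False}


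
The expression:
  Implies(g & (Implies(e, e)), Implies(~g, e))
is always true.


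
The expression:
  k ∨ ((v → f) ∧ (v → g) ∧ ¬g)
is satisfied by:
  {k: True, v: False, g: False}
  {k: True, g: True, v: False}
  {k: True, v: True, g: False}
  {k: True, g: True, v: True}
  {g: False, v: False, k: False}


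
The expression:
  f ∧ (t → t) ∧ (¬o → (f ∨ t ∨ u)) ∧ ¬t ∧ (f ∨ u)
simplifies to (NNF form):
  f ∧ ¬t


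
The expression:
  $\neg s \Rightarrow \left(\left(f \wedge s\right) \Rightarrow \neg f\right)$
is always true.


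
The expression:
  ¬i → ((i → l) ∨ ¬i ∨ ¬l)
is always true.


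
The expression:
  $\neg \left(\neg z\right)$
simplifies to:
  $z$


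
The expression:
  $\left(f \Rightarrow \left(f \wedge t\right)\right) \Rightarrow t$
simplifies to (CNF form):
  $f \vee t$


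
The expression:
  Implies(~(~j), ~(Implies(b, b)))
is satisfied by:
  {j: False}


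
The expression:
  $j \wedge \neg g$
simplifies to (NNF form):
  $j \wedge \neg g$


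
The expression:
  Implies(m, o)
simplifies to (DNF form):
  o | ~m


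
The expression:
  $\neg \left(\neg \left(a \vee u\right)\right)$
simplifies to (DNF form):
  $a \vee u$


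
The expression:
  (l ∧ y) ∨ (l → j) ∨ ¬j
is always true.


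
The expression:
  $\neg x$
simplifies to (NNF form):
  $\neg x$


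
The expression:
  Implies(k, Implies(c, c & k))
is always true.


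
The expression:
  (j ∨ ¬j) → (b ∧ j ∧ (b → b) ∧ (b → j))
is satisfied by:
  {j: True, b: True}


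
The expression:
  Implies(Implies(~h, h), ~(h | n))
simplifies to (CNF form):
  ~h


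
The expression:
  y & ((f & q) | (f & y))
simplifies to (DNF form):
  f & y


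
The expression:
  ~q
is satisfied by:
  {q: False}


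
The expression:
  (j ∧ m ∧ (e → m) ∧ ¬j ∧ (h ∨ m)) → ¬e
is always true.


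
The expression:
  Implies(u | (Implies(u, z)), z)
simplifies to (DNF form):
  z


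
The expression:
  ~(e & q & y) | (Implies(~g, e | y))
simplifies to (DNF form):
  True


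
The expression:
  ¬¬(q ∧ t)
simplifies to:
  q ∧ t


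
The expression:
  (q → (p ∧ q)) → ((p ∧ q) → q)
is always true.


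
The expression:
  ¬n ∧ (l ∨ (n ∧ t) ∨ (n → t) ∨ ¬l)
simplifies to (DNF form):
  ¬n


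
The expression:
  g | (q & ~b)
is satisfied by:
  {q: True, g: True, b: False}
  {g: True, b: False, q: False}
  {q: True, g: True, b: True}
  {g: True, b: True, q: False}
  {q: True, b: False, g: False}


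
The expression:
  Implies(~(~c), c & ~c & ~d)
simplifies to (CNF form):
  ~c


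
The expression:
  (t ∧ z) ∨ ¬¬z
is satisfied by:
  {z: True}


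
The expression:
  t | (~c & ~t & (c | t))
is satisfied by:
  {t: True}


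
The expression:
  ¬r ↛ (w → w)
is never true.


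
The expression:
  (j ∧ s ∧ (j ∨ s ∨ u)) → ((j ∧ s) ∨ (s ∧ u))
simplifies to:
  True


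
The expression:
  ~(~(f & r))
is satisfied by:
  {r: True, f: True}


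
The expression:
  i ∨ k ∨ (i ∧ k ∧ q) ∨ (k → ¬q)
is always true.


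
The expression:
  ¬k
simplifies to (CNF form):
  ¬k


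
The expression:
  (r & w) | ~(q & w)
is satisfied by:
  {r: True, w: False, q: False}
  {w: False, q: False, r: False}
  {r: True, q: True, w: False}
  {q: True, w: False, r: False}
  {r: True, w: True, q: False}
  {w: True, r: False, q: False}
  {r: True, q: True, w: True}


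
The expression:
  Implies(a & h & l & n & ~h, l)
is always true.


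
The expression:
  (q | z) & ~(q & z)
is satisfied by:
  {q: True, z: False}
  {z: True, q: False}


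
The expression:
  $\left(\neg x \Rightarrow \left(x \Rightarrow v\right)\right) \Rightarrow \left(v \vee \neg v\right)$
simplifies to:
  $\text{True}$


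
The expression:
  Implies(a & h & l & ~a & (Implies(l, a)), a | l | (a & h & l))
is always true.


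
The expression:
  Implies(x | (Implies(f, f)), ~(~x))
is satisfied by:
  {x: True}


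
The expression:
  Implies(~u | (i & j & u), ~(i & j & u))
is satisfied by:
  {u: False, i: False, j: False}
  {j: True, u: False, i: False}
  {i: True, u: False, j: False}
  {j: True, i: True, u: False}
  {u: True, j: False, i: False}
  {j: True, u: True, i: False}
  {i: True, u: True, j: False}


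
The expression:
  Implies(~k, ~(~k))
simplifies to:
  k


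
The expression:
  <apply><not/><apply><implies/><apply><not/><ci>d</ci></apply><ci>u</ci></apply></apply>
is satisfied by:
  {u: False, d: False}


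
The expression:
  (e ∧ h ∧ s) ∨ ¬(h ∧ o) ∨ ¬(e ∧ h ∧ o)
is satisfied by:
  {s: True, h: False, o: False, e: False}
  {e: False, h: False, s: False, o: False}
  {e: True, s: True, h: False, o: False}
  {e: True, h: False, s: False, o: False}
  {o: True, s: True, e: False, h: False}
  {o: True, e: False, h: False, s: False}
  {o: True, e: True, s: True, h: False}
  {o: True, e: True, h: False, s: False}
  {s: True, h: True, o: False, e: False}
  {h: True, o: False, s: False, e: False}
  {e: True, h: True, s: True, o: False}
  {e: True, h: True, o: False, s: False}
  {s: True, h: True, o: True, e: False}
  {h: True, o: True, e: False, s: False}
  {e: True, h: True, o: True, s: True}


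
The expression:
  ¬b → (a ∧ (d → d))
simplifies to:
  a ∨ b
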